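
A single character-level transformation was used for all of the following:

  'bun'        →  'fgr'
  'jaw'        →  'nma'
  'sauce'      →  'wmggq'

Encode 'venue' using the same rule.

zqrgq

The rule splits by letter class: vowels +12, consonants +4.
For venue: v(cons)+4=z, e(vowel)+12=q, n(cons)+4=r, u(vowel)+12=g, e(vowel)+12=q.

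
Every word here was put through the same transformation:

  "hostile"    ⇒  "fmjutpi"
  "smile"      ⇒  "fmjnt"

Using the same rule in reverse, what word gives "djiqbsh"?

The output letters match the input read backwards, each shifted +1: hostile reversed is elitsoh. The word is reversed, then every letter is shifted forward by 1.
Decoding djiqbsh: shift back: d−1=c, j−1=i, i−1=h, q−1=p, b−1=a, s−1=r, h−1=g → cihparg; then reverse → graphic.

graphic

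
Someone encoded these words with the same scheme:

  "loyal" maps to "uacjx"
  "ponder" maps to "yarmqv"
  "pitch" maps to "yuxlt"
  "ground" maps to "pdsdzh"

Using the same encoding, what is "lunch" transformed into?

ugrlt

Shifts by position in loyal: pos 0: l→u (+9), pos 1: o→a (+12), pos 2: y→c (+4), pos 3: a→j (+9), pos 4: l→x (+12) — repeating every 3. It's a Vigenère-style cipher with numeric key [9,12,4]: position i shifts by key[i mod 3].
Applying it to lunch: l+9=u, u+12=g, n+4=r, c+9=l, h+12=t.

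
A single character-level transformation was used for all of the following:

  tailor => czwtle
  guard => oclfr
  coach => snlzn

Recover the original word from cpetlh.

waiter

The word is reversed, then every letter is shifted forward by 11.
Reversing it on cpetlh: shift back: c−11=r, p−11=e, e−11=t, t−11=i, l−11=a, h−11=w → retiaw; then reverse → waiter.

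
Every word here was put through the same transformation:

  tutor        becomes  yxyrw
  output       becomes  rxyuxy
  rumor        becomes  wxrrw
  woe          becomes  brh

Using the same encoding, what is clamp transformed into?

The shift depends on letter class: consonant t→y is +5, but vowel u→x is +3. Vowels shift forward by 3 and consonants shift forward by 5.
Applying it to clamp: c(cons)+5=h, l(cons)+5=q, a(vowel)+3=d, m(cons)+5=r, p(cons)+5=u.

hqdru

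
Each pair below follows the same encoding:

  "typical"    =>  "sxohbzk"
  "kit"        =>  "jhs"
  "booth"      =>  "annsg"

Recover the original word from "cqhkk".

drill

It's a constant shift of +25 (ROT25).
Reversing it on cqhkk: c−25=d, q−25=r, h−25=i, k−25=l, k−25=l.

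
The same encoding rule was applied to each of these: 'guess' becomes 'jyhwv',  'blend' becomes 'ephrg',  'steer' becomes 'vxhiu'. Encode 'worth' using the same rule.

The shifts repeat in a cycle of length 2: positions 0,1,… shift by +3, +4, then the pattern repeats.
On worth: w+3=z, o+4=s, r+3=u, t+4=x, h+3=k.

zsuxk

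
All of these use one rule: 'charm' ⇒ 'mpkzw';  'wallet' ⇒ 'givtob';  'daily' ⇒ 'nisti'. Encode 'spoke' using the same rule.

cxyso

Shifts by position in charm: pos 0: c→m (+10), pos 1: h→p (+8), pos 2: a→k (+10), pos 3: r→z (+8) — repeating every 2. The shifts repeat in a cycle of length 2: positions 0,1,… shift by +10, +8, then the pattern repeats.
For spoke: s+10=c, p+8=x, o+10=y, k+8=s, e+10=o.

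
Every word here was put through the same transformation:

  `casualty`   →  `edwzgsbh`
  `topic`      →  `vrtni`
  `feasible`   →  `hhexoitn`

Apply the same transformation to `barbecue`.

ddvgkjcn

In casualty: c→e is +2, a→d is +3, s→w is +4, u→z is +5 — the shift increases by 1 each position. The shift increases by 1 at each position, starting from +2: 2, 3, 4, ….
Applying it to barbecue: b+2=d, a+3=d, r+4=v, b+5=g, e+6=k, c+7=j, u+8=c, e+9=n.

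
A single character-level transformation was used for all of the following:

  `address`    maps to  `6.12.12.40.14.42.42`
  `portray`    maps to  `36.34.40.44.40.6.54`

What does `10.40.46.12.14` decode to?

crude

a(#1)→6 and d(#4)→12: differences scale by 2, so n = 2·pos + 4. The formula is n = 2×(alphabet index, a=1) + 4.
Reversing it on 10.40.46.12.14: 10→(10−4)÷2=3=c, 40→(40−4)÷2=18=r, 46→(46−4)÷2=21=u, 12→(12−4)÷2=4=d, 14→(14−4)÷2=5=e.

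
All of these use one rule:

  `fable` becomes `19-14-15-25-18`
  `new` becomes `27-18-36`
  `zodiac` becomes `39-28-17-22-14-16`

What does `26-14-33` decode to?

mat

f is letter #6 and maps to 19: an offset of 13. Letters become their 1-based position plus 13 (so a→14, b→15, …).
Reversing it on 26-14-33: 26→(26−13)÷1=13=m, 14→(14−13)÷1=1=a, 33→(33−13)÷1=20=t.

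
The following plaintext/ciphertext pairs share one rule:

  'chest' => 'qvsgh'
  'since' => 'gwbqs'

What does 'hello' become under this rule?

Compare letters: c→q is +14, h→v is +14, e→s is +14 — a constant shift. Each letter is shifted forward by 14 in the alphabet (a Caesar shift of +14).
For hello: h+14=v, e+14=s, l+14=z, l+14=z, o+14=c.

vszzc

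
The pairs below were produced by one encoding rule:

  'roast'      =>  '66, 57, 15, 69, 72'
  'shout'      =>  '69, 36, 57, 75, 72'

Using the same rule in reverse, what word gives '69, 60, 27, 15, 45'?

speak

With a=1..z=26, the number is 3·pos + 12.
Reversing it on 69, 60, 27, 15, 45: 69→(69−12)÷3=19=s, 60→(60−12)÷3=16=p, 27→(27−12)÷3=5=e, 15→(15−12)÷3=1=a, 45→(45−12)÷3=11=k.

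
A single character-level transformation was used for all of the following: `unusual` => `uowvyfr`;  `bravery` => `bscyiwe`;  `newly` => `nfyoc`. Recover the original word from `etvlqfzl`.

estimate

In unusual: u→u is +0, n→o is +1, u→w is +2, s→v is +3 — the shift increases by 1 each position. Letter i (0-indexed) is shifted by i+0, so successive shifts are 0, 1, 2, ….
Undoing it on etvlqfzl: e−0=e, t−1=s, v−2=t, l−3=i, q−4=m, f−5=a, z−6=t, l−7=e.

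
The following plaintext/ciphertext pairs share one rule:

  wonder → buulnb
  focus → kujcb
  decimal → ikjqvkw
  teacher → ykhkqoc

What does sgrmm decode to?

In wonder: w→b is +5, o→u is +6, n→u is +7, d→l is +8 — the shift increases by 1 each position. The shift increases by 1 at each position, starting from +5: 5, 6, 7, ….
Decoding sgrmm: s−5=n, g−6=a, r−7=k, m−8=e, m−9=d.

naked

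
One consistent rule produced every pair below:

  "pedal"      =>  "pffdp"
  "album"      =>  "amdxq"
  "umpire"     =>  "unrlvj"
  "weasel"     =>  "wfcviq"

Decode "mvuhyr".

In pedal: p→p is +0, e→f is +1, d→f is +2, a→d is +3 — the shift increases by 1 each position. Each letter shifts forward by its position index (0, 1, 2, …) — the shift grows by one for each successive letter.
Reversing it on mvuhyr: m−0=m, v−1=u, u−2=s, h−3=e, y−4=u, r−5=m.

museum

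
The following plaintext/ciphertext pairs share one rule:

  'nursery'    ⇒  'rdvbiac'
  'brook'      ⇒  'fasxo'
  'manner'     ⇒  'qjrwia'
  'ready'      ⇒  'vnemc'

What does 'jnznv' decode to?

Shifts by position in nursery: pos 0: n→r (+4), pos 1: u→d (+9), pos 2: r→v (+4), pos 3: s→b (+9) — repeating every 2. The shifts repeat in a cycle of length 2: positions 0,1,… shift by +4, +9, then the pattern repeats.
Undoing it on jnznv: j−4=f, n−9=e, z−4=v, n−9=e, v−4=r.

fever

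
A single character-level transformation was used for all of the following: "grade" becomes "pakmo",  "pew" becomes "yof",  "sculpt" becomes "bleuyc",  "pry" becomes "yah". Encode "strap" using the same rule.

bcaky

The shift depends on letter class: consonant g→p is +9, but vowel a→k is +10. Vowels shift forward by 10 and consonants shift forward by 9.
On strap: s(cons)+9=b, t(cons)+9=c, r(cons)+9=a, a(vowel)+10=k, p(cons)+9=y.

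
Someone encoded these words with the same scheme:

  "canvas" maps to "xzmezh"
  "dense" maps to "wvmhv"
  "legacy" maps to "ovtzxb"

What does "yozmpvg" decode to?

Each pair mirrors across the alphabet (c↔x, a↔z, n↔m): positions sum to 25. Each letter is replaced by its mirror in the alphabet: a↔z, b↔y, c↔x, and so on (the Atbash cipher).
Decoding yozmpvg: y↔b, o↔l, z↔a, m↔n, p↔k, v↔e, g↔t.

blanket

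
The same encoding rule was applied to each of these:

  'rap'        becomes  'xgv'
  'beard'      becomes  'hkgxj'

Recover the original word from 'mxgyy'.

Compare letters: r→x is +6, a→g is +6, p→v is +6 — a constant shift. It's a constant shift of +6 (ROT6).
Undoing it on mxgyy: m−6=g, x−6=r, g−6=a, y−6=s, y−6=s.

grass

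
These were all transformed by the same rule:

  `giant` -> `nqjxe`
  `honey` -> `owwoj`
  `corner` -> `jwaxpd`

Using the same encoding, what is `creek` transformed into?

Letter i (0-indexed) is shifted by i+7, so successive shifts are 7, 8, 9, ….
On creek: c+7=j, r+8=z, e+9=n, e+10=o, k+11=v.

jznov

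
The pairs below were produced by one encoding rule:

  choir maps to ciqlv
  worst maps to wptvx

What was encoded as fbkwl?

faith

Each letter shifts forward by its position index (0, 1, 2, …) — the shift grows by one for each successive letter.
Undoing it on fbkwl: f−0=f, b−1=a, k−2=i, w−3=t, l−4=h.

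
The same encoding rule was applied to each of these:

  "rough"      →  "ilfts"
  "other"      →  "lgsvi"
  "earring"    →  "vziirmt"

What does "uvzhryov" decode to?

Each pair mirrors across the alphabet (r↔i, o↔l, u↔f): positions sum to 25. Letters are reflected about the middle of the alphabet (position → 25−position): Atbash.
Undoing it on uvzhryov: u↔f, v↔e, z↔a, h↔s, r↔i, y↔b, o↔l, v↔e.

feasible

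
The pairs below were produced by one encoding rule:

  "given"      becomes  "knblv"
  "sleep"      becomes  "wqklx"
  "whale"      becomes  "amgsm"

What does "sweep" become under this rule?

wbklx

In given: g→k is +4, i→n is +5, v→b is +6, e→l is +7 — the shift increases by 1 each position. The shift increases by 1 at each position, starting from +4: 4, 5, 6, ….
Applying it to sweep: s+4=w, w+5=b, e+6=k, e+7=l, p+8=x.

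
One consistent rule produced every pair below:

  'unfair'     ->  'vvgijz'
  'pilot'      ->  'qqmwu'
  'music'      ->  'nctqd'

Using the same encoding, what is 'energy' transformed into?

fvfzhg

Shifts by position in unfair: pos 0: u→v (+1), pos 1: n→v (+8), pos 2: f→g (+1), pos 3: a→i (+8) — repeating every 2. A repeating key of period 2 is used — shifts +1, +8 over and over.
For energy: e+1=f, n+8=v, e+1=f, r+8=z, g+1=h, y+8=g.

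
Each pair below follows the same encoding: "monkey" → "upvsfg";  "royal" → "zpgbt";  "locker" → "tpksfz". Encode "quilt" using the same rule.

The rule splits by letter class: vowels +1, consonants +8.
Applying it to quilt: q(cons)+8=y, u(vowel)+1=v, i(vowel)+1=j, l(cons)+8=t, t(cons)+8=b.

yvjtb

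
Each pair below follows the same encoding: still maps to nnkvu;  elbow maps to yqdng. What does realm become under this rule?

The output letters match the input read backwards, each shifted +2: still reversed is llits. The word is reversed, then every letter is shifted forward by 2.
For realm: reverse → mlaer; then shift: m+2=o, l+2=n, a+2=c, e+2=g, r+2=t.

oncgt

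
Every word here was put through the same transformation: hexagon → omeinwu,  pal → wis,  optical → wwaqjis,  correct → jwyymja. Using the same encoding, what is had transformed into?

oik

The shift depends on letter class: consonant h→o is +7, but vowel e→m is +8. Vowels shift forward by 8 and consonants shift forward by 7.
On had: h(cons)+7=o, a(vowel)+8=i, d(cons)+7=k.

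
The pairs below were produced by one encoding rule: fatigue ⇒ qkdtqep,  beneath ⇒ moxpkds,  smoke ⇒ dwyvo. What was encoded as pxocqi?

energy

Shifts by position in fatigue: pos 0: f→q (+11), pos 1: a→k (+10), pos 2: t→d (+10), pos 3: i→t (+11), pos 4: g→q (+10), pos 5: u→e (+10) — repeating every 3. The shifts repeat in a cycle of length 3: positions 0,1,… shift by +11, +10, +10, then the pattern repeats.
Decoding pxocqi: p−11=e, x−10=n, o−10=e, c−11=r, q−10=g, i−10=y.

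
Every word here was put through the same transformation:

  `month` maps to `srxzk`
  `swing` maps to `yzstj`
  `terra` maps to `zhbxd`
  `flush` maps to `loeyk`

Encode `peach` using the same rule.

Shifts by position in month: pos 0: m→s (+6), pos 1: o→r (+3), pos 2: n→x (+10), pos 3: t→z (+6), pos 4: h→k (+3) — repeating every 3. The shifts repeat in a cycle of length 3: positions 0,1,… shift by +6, +3, +10, then the pattern repeats.
Applying it to peach: p+6=v, e+3=h, a+10=k, c+6=i, h+3=k.

vhkik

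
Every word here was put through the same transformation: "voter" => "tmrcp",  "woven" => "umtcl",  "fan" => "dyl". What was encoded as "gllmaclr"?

innocent

Each letter is shifted forward by 24 in the alphabet (a Caesar shift of +24).
Decoding gllmaclr: g−24=i, l−24=n, l−24=n, m−24=o, a−24=c, c−24=e, l−24=n, r−24=t.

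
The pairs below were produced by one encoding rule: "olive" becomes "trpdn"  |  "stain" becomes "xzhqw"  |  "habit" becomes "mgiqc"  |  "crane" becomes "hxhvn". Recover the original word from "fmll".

aged

Letter i (0-indexed) is shifted by i+5, so successive shifts are 5, 6, 7, ….
Decoding fmll: f−5=a, m−6=g, l−7=e, l−8=d.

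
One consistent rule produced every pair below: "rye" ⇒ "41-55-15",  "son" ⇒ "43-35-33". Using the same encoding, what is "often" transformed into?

r(#18)→41 and y(#25)→55: differences scale by 2, so n = 2·pos + 5. Each letter becomes 2×(its alphabet position, a=1..z=26) + 5.
For often: o=15→35, f=6→17, t=20→45, e=5→15, n=14→33.

35-17-45-15-33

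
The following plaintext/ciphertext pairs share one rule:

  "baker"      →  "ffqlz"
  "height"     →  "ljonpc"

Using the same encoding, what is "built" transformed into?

fzosb

In baker: b→f is +4, a→f is +5, k→q is +6, e→l is +7 — the shift increases by 1 each position. The shift increases by 1 at each position, starting from +4: 4, 5, 6, ….
On built: b+4=f, u+5=z, i+6=o, l+7=s, t+8=b.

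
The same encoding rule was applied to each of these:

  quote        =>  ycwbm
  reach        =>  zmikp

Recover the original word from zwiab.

It's a constant shift of +8 (ROT8).
Reversing it on zwiab: z−8=r, w−8=o, i−8=a, a−8=s, b−8=t.

roast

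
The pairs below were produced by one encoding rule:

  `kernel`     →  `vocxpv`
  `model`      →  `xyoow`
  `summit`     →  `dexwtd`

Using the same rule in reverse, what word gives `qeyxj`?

The shifts repeat in a cycle of length 2: positions 0,1,… shift by +11, +10, then the pattern repeats.
Reversing it on qeyxj: q−11=f, e−10=u, y−11=n, x−10=n, j−11=y.

funny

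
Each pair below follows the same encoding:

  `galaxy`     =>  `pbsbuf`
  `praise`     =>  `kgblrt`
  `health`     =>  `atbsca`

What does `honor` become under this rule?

g(6)→p(15) and a(0)→b(1) fit y≡11x+1 (mod 26); the inverse of 11 mod 26 is 19. Treating letters as 0–25, the rule is x ↦ 11x + 1 (mod 26).
On honor: h(7)→11·7+1≡0=a; o(14)→11·14+1≡25=z; n(13)→11·13+1≡14=o; o(14)→11·14+1≡25=z; r(17)→11·17+1≡6=g (all mod 26).

azozg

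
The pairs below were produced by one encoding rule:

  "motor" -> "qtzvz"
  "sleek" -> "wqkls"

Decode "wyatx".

stump

Each letter shifts forward by (position + 4), i.e. 4, 5, 6, … — the shift grows by one for each successive letter.
Reversing it on wyatx: w−4=s, y−5=t, a−6=u, t−7=m, x−8=p.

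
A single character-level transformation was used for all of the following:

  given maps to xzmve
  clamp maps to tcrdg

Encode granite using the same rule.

Compare letters: g→x is +17, i→z is +17, v→m is +17 — a constant shift. It's a constant shift of +17 (ROT17).
On granite: g+17=x, r+17=i, a+17=r, n+17=e, i+17=z, t+17=k, e+17=v.

xirezkv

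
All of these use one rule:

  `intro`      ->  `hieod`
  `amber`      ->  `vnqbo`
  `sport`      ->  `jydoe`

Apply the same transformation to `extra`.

This is an affine cipher: with a=0,…,z=25, each position x becomes (21x+21) mod 26.
On extra: e(4)→21·4+21≡1=b; x(23)→21·23+21≡10=k; t(19)→21·19+21≡4=e; r(17)→21·17+21≡14=o; a(0)→21·0+21≡21=v (all mod 26).

bkeov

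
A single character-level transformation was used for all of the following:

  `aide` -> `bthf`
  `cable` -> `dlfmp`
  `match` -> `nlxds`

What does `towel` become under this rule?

uzafw

Shifts by position in aide: pos 0: a→b (+1), pos 1: i→t (+11), pos 2: d→h (+4), pos 3: e→f (+1) — repeating every 3. The shifts repeat in a cycle of length 3: positions 0,1,… shift by +1, +11, +4, then the pattern repeats.
For towel: t+1=u, o+11=z, w+4=a, e+1=f, l+11=w.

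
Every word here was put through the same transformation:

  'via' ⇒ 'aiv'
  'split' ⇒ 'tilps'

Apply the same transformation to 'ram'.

mar

The output letters match the input read backwards: via reversed is aiv. The word is simply reversed.
On ram: reverse → mar.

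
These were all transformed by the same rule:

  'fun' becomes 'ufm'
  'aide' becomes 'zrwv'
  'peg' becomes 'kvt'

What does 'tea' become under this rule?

gvz

Each pair mirrors across the alphabet (f↔u, u↔f, n↔m): positions sum to 25. This is the alphabet-reversal cipher (Atbash): a becomes z, b becomes y, etc.
On tea: t↔g, e↔v, a↔z.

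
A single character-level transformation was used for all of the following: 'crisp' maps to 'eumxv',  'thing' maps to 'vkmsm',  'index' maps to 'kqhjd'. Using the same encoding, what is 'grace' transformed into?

In crisp: c→e is +2, r→u is +3, i→m is +4, s→x is +5 — the shift increases by 1 each position. The shift increases by 1 at each position, starting from +2: 2, 3, 4, ….
On grace: g+2=i, r+3=u, a+4=e, c+5=h, e+6=k.

iuehk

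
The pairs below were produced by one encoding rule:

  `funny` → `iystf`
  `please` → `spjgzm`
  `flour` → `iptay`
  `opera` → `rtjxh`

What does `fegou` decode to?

cabin

In funny: f→i is +3, u→y is +4, n→s is +5, n→t is +6 — the shift increases by 1 each position. Letter i (0-indexed) is shifted by i+3, so successive shifts are 3, 4, 5, ….
Decoding fegou: f−3=c, e−4=a, g−5=b, o−6=i, u−7=n.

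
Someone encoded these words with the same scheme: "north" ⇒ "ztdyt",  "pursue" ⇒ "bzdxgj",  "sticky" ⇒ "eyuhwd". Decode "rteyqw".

foster

Shifts by position in north: pos 0: n→z (+12), pos 1: o→t (+5), pos 2: r→d (+12), pos 3: t→y (+5) — repeating every 2. A repeating key of period 2 is used — shifts +12, +5 over and over.
Decoding rteyqw: r−12=f, t−5=o, e−12=s, y−5=t, q−12=e, w−5=r.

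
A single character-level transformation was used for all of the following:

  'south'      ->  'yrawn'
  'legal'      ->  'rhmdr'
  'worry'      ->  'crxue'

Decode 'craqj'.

Shifts by position in south: pos 0: s→y (+6), pos 1: o→r (+3), pos 2: u→a (+6), pos 3: t→w (+3) — repeating every 2. The shifts repeat in a cycle of length 2: positions 0,1,… shift by +6, +3, then the pattern repeats.
Reversing it on craqj: c−6=w, r−3=o, a−6=u, q−3=n, j−6=d.

wound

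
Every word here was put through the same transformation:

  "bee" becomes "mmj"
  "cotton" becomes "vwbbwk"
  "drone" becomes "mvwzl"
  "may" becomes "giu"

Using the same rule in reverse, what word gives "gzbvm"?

entry

The output letters match the input read backwards, each shifted +8: bee reversed is eeb. Two steps: reverse the string, then apply a Caesar shift of +8.
Reversing it on gzbvm: shift back: g−8=y, z−8=r, b−8=t, v−8=n, m−8=e → yrtne; then reverse → entry.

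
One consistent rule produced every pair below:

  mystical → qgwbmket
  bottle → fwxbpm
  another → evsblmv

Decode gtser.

Shifts by position in mystical: pos 0: m→q (+4), pos 1: y→g (+8), pos 2: s→w (+4), pos 3: t→b (+8) — repeating every 2. The shifts repeat in a cycle of length 2: positions 0,1,… shift by +4, +8, then the pattern repeats.
Reversing it on gtser: g−4=c, t−8=l, s−4=o, e−8=w, r−4=n.

clown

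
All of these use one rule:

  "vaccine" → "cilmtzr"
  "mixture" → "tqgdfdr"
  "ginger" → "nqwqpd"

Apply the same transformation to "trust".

Letter i (0-indexed) is shifted by i+7, so successive shifts are 7, 8, 9, ….
Applying it to trust: t+7=a, r+8=z, u+9=d, s+10=c, t+11=e.

azdce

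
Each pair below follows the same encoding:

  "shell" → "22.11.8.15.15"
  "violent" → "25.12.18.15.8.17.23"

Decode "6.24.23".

Each letter is replaced by its alphabet position (a=1..z=26) + 3.
Undoing it on 6.24.23: 6→(6−3)÷1=3=c, 24→(24−3)÷1=21=u, 23→(23−3)÷1=20=t.

cut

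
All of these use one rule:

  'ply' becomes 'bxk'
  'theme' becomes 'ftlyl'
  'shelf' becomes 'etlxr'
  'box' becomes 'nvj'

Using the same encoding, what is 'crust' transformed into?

odbef

Vowels shift forward by 7 and consonants shift forward by 12.
Applying it to crust: c(cons)+12=o, r(cons)+12=d, u(vowel)+7=b, s(cons)+12=e, t(cons)+12=f.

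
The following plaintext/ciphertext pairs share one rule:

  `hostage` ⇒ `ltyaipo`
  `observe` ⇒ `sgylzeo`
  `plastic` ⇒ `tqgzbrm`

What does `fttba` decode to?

In hostage: h→l is +4, o→t is +5, s→y is +6, t→a is +7 — the shift increases by 1 each position. The shift increases by 1 at each position, starting from +4: 4, 5, 6, ….
Reversing it on fttba: f−4=b, t−5=o, t−6=n, b−7=u, a−8=s.

bonus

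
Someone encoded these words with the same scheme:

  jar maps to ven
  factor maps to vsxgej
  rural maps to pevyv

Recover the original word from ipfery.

Read the word backwards and shift each letter +4.
Undoing it on ipfery: shift back: i−4=e, p−4=l, f−4=b, e−4=a, r−4=n, y−4=u → elbanu; then reverse → unable.

unable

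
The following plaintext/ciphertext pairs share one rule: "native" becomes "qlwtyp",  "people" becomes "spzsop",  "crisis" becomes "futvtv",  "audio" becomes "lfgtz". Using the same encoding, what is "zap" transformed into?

The shift depends on letter class: consonant n→q is +3, but vowel a→l is +11. Two shifts are in play — +11 for a/e/i/o/u, +3 for every other letter.
For zap: z(cons)+3=c, a(vowel)+11=l, p(cons)+3=s.

cls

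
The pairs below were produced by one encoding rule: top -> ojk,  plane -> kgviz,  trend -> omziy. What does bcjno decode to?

ghost

It's a constant shift of +21 (ROT21).
Decoding bcjno: b−21=g, c−21=h, j−21=o, n−21=s, o−21=t.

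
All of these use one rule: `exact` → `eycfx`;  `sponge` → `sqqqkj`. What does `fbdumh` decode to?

fabric

In exact: e→e is +0, x→y is +1, a→c is +2, c→f is +3 — the shift increases by 1 each position. The shift increases by 1 at each position, starting from +0: 0, 1, 2, ….
Undoing it on fbdumh: f−0=f, b−1=a, d−2=b, u−3=r, m−4=i, h−5=c.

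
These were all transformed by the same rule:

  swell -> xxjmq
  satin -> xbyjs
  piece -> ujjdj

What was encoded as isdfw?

Shifts by position in swell: pos 0: s→x (+5), pos 1: w→x (+1), pos 2: e→j (+5), pos 3: l→m (+1) — repeating every 2. A repeating key of period 2 is used — shifts +5, +1 over and over.
Reversing it on isdfw: i−5=d, s−1=r, d−5=y, f−1=e, w−5=r.

dryer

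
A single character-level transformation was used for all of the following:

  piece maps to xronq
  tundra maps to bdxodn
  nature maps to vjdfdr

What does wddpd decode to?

outer

In piece: p→x is +8, i→r is +9, e→o is +10, c→n is +11 — the shift increases by 1 each position. Letter i (0-indexed) is shifted by i+8, so successive shifts are 8, 9, 10, ….
Decoding wddpd: w−8=o, d−9=u, d−10=t, p−11=e, d−12=r.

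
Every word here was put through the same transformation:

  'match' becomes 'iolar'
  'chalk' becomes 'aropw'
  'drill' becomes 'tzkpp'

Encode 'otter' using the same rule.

ullmz

This is an affine cipher: with a=0,…,z=25, each position x becomes (19x+14) mod 26.
Applying it to otter: o(14)→19·14+14≡20=u; t(19)→19·19+14≡11=l; t(19)→19·19+14≡11=l; e(4)→19·4+14≡12=m; r(17)→19·17+14≡25=z (all mod 26).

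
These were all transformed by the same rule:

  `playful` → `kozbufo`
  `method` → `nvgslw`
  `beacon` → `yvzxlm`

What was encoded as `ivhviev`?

Letters are reflected about the middle of the alphabet (position → 25−position): Atbash.
Undoing it on ivhviev: i↔r, v↔e, h↔s, v↔e, i↔r, e↔v, v↔e.

reserve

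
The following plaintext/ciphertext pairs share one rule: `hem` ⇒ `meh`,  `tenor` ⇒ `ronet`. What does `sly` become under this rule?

The output letters match the input read backwards: hem reversed is meh. The word is simply reversed.
On sly: reverse → yls.

yls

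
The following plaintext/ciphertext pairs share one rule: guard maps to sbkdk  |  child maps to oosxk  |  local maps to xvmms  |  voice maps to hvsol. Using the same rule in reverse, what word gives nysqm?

Shifts by position in guard: pos 0: g→s (+12), pos 1: u→b (+7), pos 2: a→k (+10), pos 3: r→d (+12), pos 4: d→k (+7) — repeating every 3. It's a Vigenère-style cipher with numeric key [12,7,10]: position i shifts by key[i mod 3].
Reversing it on nysqm: n−12=b, y−7=r, s−10=i, q−12=e, m−7=f.

brief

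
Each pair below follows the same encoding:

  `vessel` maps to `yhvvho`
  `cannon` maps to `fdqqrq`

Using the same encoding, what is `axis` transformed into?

dalv

Compare letters: v→y is +3, e→h is +3, s→v is +3 — a constant shift. Each letter is shifted forward by 3 in the alphabet (a Caesar shift of +3).
For axis: a+3=d, x+3=a, i+3=l, s+3=v.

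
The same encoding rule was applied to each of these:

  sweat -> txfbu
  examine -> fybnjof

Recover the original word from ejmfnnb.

dilemma

Compare letters: s→t is +1, w→x is +1, e→f is +1 — a constant shift. Every letter moves 1 place later in the alphabet, wrapping around z→a.
Reversing it on ejmfnnb: e−1=d, j−1=i, m−1=l, f−1=e, n−1=m, n−1=m, b−1=a.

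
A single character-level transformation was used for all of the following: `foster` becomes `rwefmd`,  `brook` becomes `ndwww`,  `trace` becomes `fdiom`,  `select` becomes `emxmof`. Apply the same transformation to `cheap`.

The shift depends on letter class: consonant f→r is +12, but vowel o→w is +8. Two shifts are in play — +8 for a/e/i/o/u, +12 for every other letter.
For cheap: c(cons)+12=o, h(cons)+12=t, e(vowel)+8=m, a(vowel)+8=i, p(cons)+12=b.

otmib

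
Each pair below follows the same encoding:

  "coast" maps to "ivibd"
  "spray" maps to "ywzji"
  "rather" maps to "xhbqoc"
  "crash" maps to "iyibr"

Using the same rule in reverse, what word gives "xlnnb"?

refer

In coast: c→i is +6, o→v is +7, a→i is +8, s→b is +9 — the shift increases by 1 each position. Letter i (0-indexed) is shifted by i+6, so successive shifts are 6, 7, 8, ….
Decoding xlnnb: x−6=r, l−7=e, n−8=f, n−9=e, b−10=r.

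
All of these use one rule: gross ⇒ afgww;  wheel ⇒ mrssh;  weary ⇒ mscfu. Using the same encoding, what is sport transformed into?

wxgfn

Each letter's alphabet position (a=0..z=25) is mapped through 17·x+2 mod 26 — an affine cipher.
On sport: s(18)→17·18+2≡22=w; p(15)→17·15+2≡23=x; o(14)→17·14+2≡6=g; r(17)→17·17+2≡5=f; t(19)→17·19+2≡13=n (all mod 26).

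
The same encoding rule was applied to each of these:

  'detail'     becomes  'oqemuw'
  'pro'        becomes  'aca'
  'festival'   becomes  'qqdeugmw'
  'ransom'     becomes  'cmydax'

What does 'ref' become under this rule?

The rule splits by letter class: vowels +12, consonants +11.
On ref: r(cons)+11=c, e(vowel)+12=q, f(cons)+11=q.

cqq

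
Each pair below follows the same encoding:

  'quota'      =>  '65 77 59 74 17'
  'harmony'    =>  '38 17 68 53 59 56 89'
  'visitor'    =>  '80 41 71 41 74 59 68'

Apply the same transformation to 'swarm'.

71 83 17 68 53

q(#17)→65 and u(#21)→77: differences scale by 3, so n = 3·pos + 14. Each letter becomes 3×(its alphabet position, a=1..z=26) + 14.
On swarm: s=19→71, w=23→83, a=1→17, r=18→68, m=13→53.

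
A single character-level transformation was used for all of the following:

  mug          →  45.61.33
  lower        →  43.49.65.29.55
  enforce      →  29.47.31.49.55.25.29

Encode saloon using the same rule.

57.21.43.49.49.47

m(#13)→45 and u(#21)→61: differences scale by 2, so n = 2·pos + 19. Each letter becomes 2×(its alphabet position, a=1..z=26) + 19.
Applying it to saloon: s=19→57, a=1→21, l=12→43, o=15→49, o=15→49, n=14→47.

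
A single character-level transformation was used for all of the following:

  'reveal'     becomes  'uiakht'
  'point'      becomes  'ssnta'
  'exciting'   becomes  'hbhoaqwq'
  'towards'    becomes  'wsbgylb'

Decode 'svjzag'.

In reveal: r→u is +3, e→i is +4, v→a is +5, e→k is +6 — the shift increases by 1 each position. Letter i (0-indexed) is shifted by i+3, so successive shifts are 3, 4, 5, ….
Reversing it on svjzag: s−3=p, v−4=r, j−5=e, z−6=t, a−7=t, g−8=y.

pretty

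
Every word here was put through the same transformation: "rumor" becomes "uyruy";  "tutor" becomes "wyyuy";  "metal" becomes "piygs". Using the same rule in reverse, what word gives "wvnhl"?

Each letter shifts forward by (position + 3), i.e. 3, 4, 5, … — the shift grows by one for each successive letter.
Decoding wvnhl: w−3=t, v−4=r, n−5=i, h−6=b, l−7=e.

tribe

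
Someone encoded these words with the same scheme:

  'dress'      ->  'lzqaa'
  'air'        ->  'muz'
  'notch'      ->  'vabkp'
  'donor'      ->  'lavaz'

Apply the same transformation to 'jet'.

rqb

The shift depends on letter class: consonant d→l is +8, but vowel e→q is +12. Two shifts are in play — +12 for a/e/i/o/u, +8 for every other letter.
On jet: j(cons)+8=r, e(vowel)+12=q, t(cons)+8=b.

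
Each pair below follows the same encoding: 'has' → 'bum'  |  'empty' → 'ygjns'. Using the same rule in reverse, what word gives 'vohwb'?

Compare letters: h→b is +20, a→u is +20, s→m is +20 — a constant shift. Each letter is shifted forward by 20 in the alphabet (a Caesar shift of +20).
Reversing it on vohwb: v−20=b, o−20=u, h−20=n, w−20=c, b−20=h.

bunch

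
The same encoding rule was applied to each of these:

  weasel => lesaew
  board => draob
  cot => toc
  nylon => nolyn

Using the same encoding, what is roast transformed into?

The output letters match the input read backwards: weasel reversed is lesaew. The word is simply reversed.
For roast: reverse → tsaor.

tsaor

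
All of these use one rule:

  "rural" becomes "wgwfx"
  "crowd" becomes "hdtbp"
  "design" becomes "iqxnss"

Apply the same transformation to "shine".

xtnsq

Shifts by position in rural: pos 0: r→w (+5), pos 1: u→g (+12), pos 2: r→w (+5), pos 3: a→f (+5), pos 4: l→x (+12) — repeating every 3. A repeating key of period 3 is used — shifts +5, +12, +5 over and over.
Applying it to shine: s+5=x, h+12=t, i+5=n, n+5=s, e+12=q.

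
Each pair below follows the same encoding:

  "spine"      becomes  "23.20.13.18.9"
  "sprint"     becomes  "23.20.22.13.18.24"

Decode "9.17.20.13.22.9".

s is letter #19 and maps to 23: an offset of 4. Each letter is replaced by its alphabet position (a=1..z=26) + 4.
Reversing it on 9.17.20.13.22.9: 9→(9−4)÷1=5=e, 17→(17−4)÷1=13=m, 20→(20−4)÷1=16=p, 13→(13−4)÷1=9=i, 22→(22−4)÷1=18=r, 9→(9−4)÷1=5=e.

empire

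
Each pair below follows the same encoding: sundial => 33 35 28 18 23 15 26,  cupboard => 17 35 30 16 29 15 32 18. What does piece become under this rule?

The number is (letter's place in the alphabet, a=1) + 14.
For piece: p=16→30, i=9→23, e=5→19, c=3→17, e=5→19.

30 23 19 17 19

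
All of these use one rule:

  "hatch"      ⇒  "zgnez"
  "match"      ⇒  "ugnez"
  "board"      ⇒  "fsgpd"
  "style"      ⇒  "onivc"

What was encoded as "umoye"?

music

h(7)→z(25) and a(0)→g(6) fit y≡25x+6 (mod 26); the inverse of 25 mod 26 is 25. Treating letters as 0–25, the rule is x ↦ 25x + 6 (mod 26).
Decoding umoye: u(20)→25·(20−6)≡12=m; m(12)→25·(12−6)≡20=u; o(14)→25·(14−6)≡18=s; y(24)→25·(24−6)≡8=i; e(4)→25·(4−6)≡2=c (all mod 26).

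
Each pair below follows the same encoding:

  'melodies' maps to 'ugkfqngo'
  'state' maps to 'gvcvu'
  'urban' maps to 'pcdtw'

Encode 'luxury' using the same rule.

atwzwn

The output letters match the input read backwards, each shifted +2: melodies reversed is seidolem. Two steps: reverse the string, then apply a Caesar shift of +2.
For luxury: reverse → yruxul; then shift: y+2=a, r+2=t, u+2=w, x+2=z, u+2=w, l+2=n.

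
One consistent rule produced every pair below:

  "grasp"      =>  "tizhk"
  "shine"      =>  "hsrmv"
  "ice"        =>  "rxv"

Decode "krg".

pit

Each pair mirrors across the alphabet (g↔t, r↔i, a↔z): positions sum to 25. Each letter is replaced by its mirror in the alphabet: a↔z, b↔y, c↔x, and so on (the Atbash cipher).
Decoding krg: k↔p, r↔i, g↔t.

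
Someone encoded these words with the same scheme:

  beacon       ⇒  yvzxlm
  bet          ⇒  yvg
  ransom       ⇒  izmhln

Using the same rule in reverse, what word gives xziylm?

Each pair mirrors across the alphabet (b↔y, e↔v, a↔z): positions sum to 25. Letters are reflected about the middle of the alphabet (position → 25−position): Atbash.
Undoing it on xziylm: x↔c, z↔a, i↔r, y↔b, l↔o, m↔n.

carbon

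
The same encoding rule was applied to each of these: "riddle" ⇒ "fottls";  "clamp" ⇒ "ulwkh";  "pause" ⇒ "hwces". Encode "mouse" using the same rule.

kices

r(17)→f(5) and i(8)→o(14) fit y≡25x+22 (mod 26); the inverse of 25 mod 26 is 25. This is an affine cipher: with a=0,…,z=25, each position x becomes (25x+22) mod 26.
Applying it to mouse: m(12)→25·12+22≡10=k; o(14)→25·14+22≡8=i; u(20)→25·20+22≡2=c; s(18)→25·18+22≡4=e; e(4)→25·4+22≡18=s (all mod 26).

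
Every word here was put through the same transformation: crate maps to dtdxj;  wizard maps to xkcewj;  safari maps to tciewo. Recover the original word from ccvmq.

In crate: c→d is +1, r→t is +2, a→d is +3, t→x is +4 — the shift increases by 1 each position. Letter i (0-indexed) is shifted by i+1, so successive shifts are 1, 2, 3, ….
Undoing it on ccvmq: c−1=b, c−2=a, v−3=s, m−4=i, q−5=l.

basil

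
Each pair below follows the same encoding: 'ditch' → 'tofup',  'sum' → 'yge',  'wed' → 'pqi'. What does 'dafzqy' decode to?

mentor

Two steps: reverse the string, then apply a Caesar shift of +12.
Reversing it on dafzqy: shift back: d−12=r, a−12=o, f−12=t, z−12=n, q−12=e, y−12=m → rotnem; then reverse → mentor.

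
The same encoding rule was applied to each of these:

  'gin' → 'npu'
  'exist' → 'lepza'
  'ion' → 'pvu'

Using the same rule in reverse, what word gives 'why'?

Compare letters: g→n is +7, i→p is +7, n→u is +7 — a constant shift. This is a Caesar cipher with shift 7.
Undoing it on why: w−7=p, h−7=a, y−7=r.

par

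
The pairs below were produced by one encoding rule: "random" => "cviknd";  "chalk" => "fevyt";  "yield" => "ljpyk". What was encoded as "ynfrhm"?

r(17)→c(2) and a(0)→v(21) fit y≡5x+21 (mod 26); the inverse of 5 mod 26 is 21. This is an affine cipher: with a=0,…,z=25, each position x becomes (5x+21) mod 26.
Decoding ynfrhm: y(24)→21·(24−21)≡11=l; n(13)→21·(13−21)≡14=o; f(5)→21·(5−21)≡2=c; r(17)→21·(17−21)≡20=u; h(7)→21·(7−21)≡18=s; m(12)→21·(12−21)≡19=t (all mod 26).

locust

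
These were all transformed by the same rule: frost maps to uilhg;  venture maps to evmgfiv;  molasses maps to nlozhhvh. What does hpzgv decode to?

Each pair mirrors across the alphabet (f↔u, r↔i, o↔l): positions sum to 25. This is the alphabet-reversal cipher (Atbash): a becomes z, b becomes y, etc.
Undoing it on hpzgv: h↔s, p↔k, z↔a, g↔t, v↔e.

skate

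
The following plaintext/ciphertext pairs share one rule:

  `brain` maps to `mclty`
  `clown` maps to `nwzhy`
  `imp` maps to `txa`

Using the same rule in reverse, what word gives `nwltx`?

Compare letters: b→m is +11, r→c is +11, a→l is +11 — a constant shift. It's a constant shift of +11 (ROT11).
Decoding nwltx: n−11=c, w−11=l, l−11=a, t−11=i, x−11=m.

claim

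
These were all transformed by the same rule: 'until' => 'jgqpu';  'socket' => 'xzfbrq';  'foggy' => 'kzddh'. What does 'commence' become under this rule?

fznnrgfr

u(20)→j(9) and n(13)→g(6) fit y≡19x+19 (mod 26); the inverse of 19 mod 26 is 11. Each letter's alphabet position (a=0..z=25) is mapped through 19·x+19 mod 26 — an affine cipher.
For commence: c(2)→19·2+19≡5=f; o(14)→19·14+19≡25=z; m(12)→19·12+19≡13=n; m(12)→19·12+19≡13=n; e(4)→19·4+19≡17=r; n(13)→19·13+19≡6=g; c(2)→19·2+19≡5=f; e(4)→19·4+19≡17=r (all mod 26).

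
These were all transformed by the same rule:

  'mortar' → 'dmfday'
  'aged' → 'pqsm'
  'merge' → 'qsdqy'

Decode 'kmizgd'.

runway

The output letters match the input read backwards, each shifted +12: mortar reversed is ratrom. Two steps: reverse the string, then apply a Caesar shift of +12.
Undoing it on kmizgd: shift back: k−12=y, m−12=a, i−12=w, z−12=n, g−12=u, d−12=r → yawnur; then reverse → runway.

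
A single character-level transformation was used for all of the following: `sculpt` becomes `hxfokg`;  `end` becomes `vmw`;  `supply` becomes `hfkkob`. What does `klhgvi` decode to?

poster

Each pair mirrors across the alphabet (s↔h, c↔x, u↔f): positions sum to 25. Each letter is replaced by its mirror in the alphabet: a↔z, b↔y, c↔x, and so on (the Atbash cipher).
Undoing it on klhgvi: k↔p, l↔o, h↔s, g↔t, v↔e, i↔r.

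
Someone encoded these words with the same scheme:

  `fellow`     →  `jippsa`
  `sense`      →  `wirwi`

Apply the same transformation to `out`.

Compare letters: f→j is +4, e→i is +4, l→p is +4 — a constant shift. Each letter is shifted forward by 4 in the alphabet (a Caesar shift of +4).
On out: o+4=s, u+4=y, t+4=x.

syx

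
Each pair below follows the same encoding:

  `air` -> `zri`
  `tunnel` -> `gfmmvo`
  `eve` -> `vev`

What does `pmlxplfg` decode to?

Each letter is replaced by its mirror in the alphabet: a↔z, b↔y, c↔x, and so on (the Atbash cipher).
Undoing it on pmlxplfg: p↔k, m↔n, l↔o, x↔c, p↔k, l↔o, f↔u, g↔t.

knockout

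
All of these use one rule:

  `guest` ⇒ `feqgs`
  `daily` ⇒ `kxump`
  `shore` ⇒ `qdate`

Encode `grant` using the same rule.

Read the word backwards and shift each letter +12.
Applying it to grant: reverse → tnarg; then shift: t+12=f, n+12=z, a+12=m, r+12=d, g+12=s.

fzmds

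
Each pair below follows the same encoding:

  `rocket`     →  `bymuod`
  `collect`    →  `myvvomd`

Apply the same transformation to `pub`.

Each letter is shifted forward by 10 in the alphabet (a Caesar shift of +10).
For pub: p+10=z, u+10=e, b+10=l.

zel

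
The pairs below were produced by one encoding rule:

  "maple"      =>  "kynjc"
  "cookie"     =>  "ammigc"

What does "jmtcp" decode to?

lover

Every letter moves 24 places later in the alphabet, wrapping around z→a.
Decoding jmtcp: j−24=l, m−24=o, t−24=v, c−24=e, p−24=r.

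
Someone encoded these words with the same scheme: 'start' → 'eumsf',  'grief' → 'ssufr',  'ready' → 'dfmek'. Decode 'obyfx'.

camel

Shifts by position in start: pos 0: s→e (+12), pos 1: t→u (+1), pos 2: a→m (+12), pos 3: r→s (+1) — repeating every 2. A repeating key of period 2 is used — shifts +12, +1 over and over.
Reversing it on obyfx: o−12=c, b−1=a, y−12=m, f−1=e, x−12=l.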